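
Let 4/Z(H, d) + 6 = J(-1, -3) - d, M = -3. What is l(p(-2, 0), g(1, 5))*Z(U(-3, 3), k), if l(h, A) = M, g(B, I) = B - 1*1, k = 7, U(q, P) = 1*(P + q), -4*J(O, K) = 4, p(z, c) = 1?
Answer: 6/7 ≈ 0.85714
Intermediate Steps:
J(O, K) = -1 (J(O, K) = -¼*4 = -1)
U(q, P) = P + q
g(B, I) = -1 + B (g(B, I) = B - 1 = -1 + B)
Z(H, d) = 4/(-7 - d) (Z(H, d) = 4/(-6 + (-1 - d)) = 4/(-7 - d))
l(h, A) = -3
l(p(-2, 0), g(1, 5))*Z(U(-3, 3), k) = -(-12)/(7 + 7) = -(-12)/14 = -3*(-2/7) = 6/7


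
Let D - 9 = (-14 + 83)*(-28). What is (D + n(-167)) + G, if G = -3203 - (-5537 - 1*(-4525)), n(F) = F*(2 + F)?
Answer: 23441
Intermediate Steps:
G = -2191 (G = -3203 - (-5537 + 4525) = -3203 - 1*(-1012) = -3203 + 1012 = -2191)
D = -1923 (D = 9 + (-14 + 83)*(-28) = 9 + 69*(-28) = 9 - 1932 = -1923)
(D + n(-167)) + G = (-1923 - 167*(2 - 167)) - 2191 = (-1923 - 167*(-165)) - 2191 = (-1923 + 27555) - 2191 = 25632 - 2191 = 23441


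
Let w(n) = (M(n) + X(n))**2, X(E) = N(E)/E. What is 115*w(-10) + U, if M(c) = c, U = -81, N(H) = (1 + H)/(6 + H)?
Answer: 3821543/320 ≈ 11942.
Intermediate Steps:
N(H) = (1 + H)/(6 + H)
X(E) = (1 + E)/(E*(6 + E)) (X(E) = ((1 + E)/(6 + E))/E = (1 + E)/(E*(6 + E)))
w(n) = (n + (1 + n)/(n*(6 + n)))**2
115*w(-10) + U = 115*(-10 + (1 - 10)/((-10)*(6 - 10)))**2 - 81 = 115*(-10 - 1/10*(-9)/(-4))**2 - 81 = 115*(-10 - 1/10*(-1/4)*(-9))**2 - 81 = 115*(-10 - 9/40)**2 - 81 = 115*(-409/40)**2 - 81 = 115*(167281/1600) - 81 = 3847463/320 - 81 = 3821543/320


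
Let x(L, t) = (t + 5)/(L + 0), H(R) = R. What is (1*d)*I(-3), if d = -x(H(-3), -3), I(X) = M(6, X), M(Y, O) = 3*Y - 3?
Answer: 10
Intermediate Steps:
M(Y, O) = -3 + 3*Y
I(X) = 15 (I(X) = -3 + 3*6 = -3 + 18 = 15)
x(L, t) = (5 + t)/L
d = ⅔ (d = -(5 - 3)/(-3) = -(-1)*2/3 = -1*(-⅔) = ⅔ ≈ 0.66667)
(1*d)*I(-3) = (1*(⅔))*15 = (⅔)*15 = 10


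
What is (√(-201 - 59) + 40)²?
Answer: 1340 + 160*I*√65 ≈ 1340.0 + 1290.0*I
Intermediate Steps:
(√(-201 - 59) + 40)² = (√(-260) + 40)² = (2*I*√65 + 40)² = (40 + 2*I*√65)²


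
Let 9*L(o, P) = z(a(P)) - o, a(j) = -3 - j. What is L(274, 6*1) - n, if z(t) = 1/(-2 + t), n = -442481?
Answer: 4866956/11 ≈ 4.4245e+5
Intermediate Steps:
L(o, P) = -o/9 + 1/(9*(-5 - P)) (L(o, P) = (1/(-2 + (-3 - P)) - o)/9 = (1/(-5 - P) - o)/9 = -o/9 + 1/(9*(-5 - P)))
L(274, 6*1) - n = (-1 - 1*274*(5 + 6*1))/(9*(5 + 6*1)) - 1*(-442481) = (-1 - 1*274*(5 + 6))/(9*(5 + 6)) + 442481 = (1/9)*(-1 - 1*274*11)/11 + 442481 = (1/9)*(1/11)*(-1 - 3014) + 442481 = (1/9)*(1/11)*(-3015) + 442481 = -335/11 + 442481 = 4866956/11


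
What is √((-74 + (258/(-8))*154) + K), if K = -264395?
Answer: I*√1077742/2 ≈ 519.07*I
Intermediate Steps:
√((-74 + (258/(-8))*154) + K) = √((-74 + (258/(-8))*154) - 264395) = √((-74 + (258*(-⅛))*154) - 264395) = √((-74 - 129/4*154) - 264395) = √((-74 - 9933/2) - 264395) = √(-10081/2 - 264395) = √(-538871/2) = I*√1077742/2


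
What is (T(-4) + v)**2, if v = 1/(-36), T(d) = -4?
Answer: 21025/1296 ≈ 16.223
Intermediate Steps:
v = -1/36 ≈ -0.027778
(T(-4) + v)**2 = (-4 - 1/36)**2 = (-145/36)**2 = 21025/1296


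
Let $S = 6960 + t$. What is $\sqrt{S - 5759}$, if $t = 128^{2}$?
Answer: $\sqrt{17585} \approx 132.61$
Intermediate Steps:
$t = 16384$
$S = 23344$ ($S = 6960 + 16384 = 23344$)
$\sqrt{S - 5759} = \sqrt{23344 - 5759} = \sqrt{17585}$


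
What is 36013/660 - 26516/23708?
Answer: 209073911/3911820 ≈ 53.447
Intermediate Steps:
36013/660 - 26516/23708 = 36013*(1/660) - 26516*1/23708 = 36013/660 - 6629/5927 = 209073911/3911820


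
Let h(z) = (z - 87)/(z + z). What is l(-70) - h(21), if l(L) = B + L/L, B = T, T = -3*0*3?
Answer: 18/7 ≈ 2.5714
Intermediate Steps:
h(z) = (-87 + z)/(2*z) (h(z) = (-87 + z)/((2*z)) = (-87 + z)*(1/(2*z)) = (-87 + z)/(2*z))
T = 0 (T = 0*3 = 0)
B = 0
l(L) = 1 (l(L) = 0 + L/L = 0 + 1 = 1)
l(-70) - h(21) = 1 - (-87 + 21)/(2*21) = 1 - (-66)/(2*21) = 1 - 1*(-11/7) = 1 + 11/7 = 18/7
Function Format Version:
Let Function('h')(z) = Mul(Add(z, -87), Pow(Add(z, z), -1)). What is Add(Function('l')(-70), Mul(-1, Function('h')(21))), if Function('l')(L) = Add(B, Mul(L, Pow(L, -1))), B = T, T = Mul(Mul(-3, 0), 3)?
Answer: Rational(18, 7) ≈ 2.5714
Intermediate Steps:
Function('h')(z) = Mul(Rational(1, 2), Pow(z, -1), Add(-87, z)) (Function('h')(z) = Mul(Add(-87, z), Pow(Mul(2, z), -1)) = Mul(Add(-87, z), Mul(Rational(1, 2), Pow(z, -1))) = Mul(Rational(1, 2), Pow(z, -1), Add(-87, z)))
T = 0 (T = Mul(0, 3) = 0)
B = 0
Function('l')(L) = 1 (Function('l')(L) = Add(0, Mul(L, Pow(L, -1))) = Add(0, 1) = 1)
Add(Function('l')(-70), Mul(-1, Function('h')(21))) = Add(1, Mul(-1, Mul(Rational(1, 2), Pow(21, -1), Add(-87, 21)))) = Add(1, Mul(-1, Mul(Rational(1, 2), Rational(1, 21), -66))) = Add(1, Mul(-1, Rational(-11, 7))) = Add(1, Rational(11, 7)) = Rational(18, 7)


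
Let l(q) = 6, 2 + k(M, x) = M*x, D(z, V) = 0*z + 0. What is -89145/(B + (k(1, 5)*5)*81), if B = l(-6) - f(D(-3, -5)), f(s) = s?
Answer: -29715/407 ≈ -73.010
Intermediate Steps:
D(z, V) = 0 (D(z, V) = 0 + 0 = 0)
k(M, x) = -2 + M*x
B = 6 (B = 6 - 1*0 = 6 + 0 = 6)
-89145/(B + (k(1, 5)*5)*81) = -89145/(6 + ((-2 + 1*5)*5)*81) = -89145/(6 + ((-2 + 5)*5)*81) = -89145/(6 + (3*5)*81) = -89145/(6 + 15*81) = -89145/(6 + 1215) = -89145/1221 = -89145*1/1221 = -29715/407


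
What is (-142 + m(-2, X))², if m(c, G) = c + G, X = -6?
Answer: 22500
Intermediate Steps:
m(c, G) = G + c
(-142 + m(-2, X))² = (-142 + (-6 - 2))² = (-142 - 8)² = (-150)² = 22500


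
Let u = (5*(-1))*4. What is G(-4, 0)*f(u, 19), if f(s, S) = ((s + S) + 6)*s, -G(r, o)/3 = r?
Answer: -1200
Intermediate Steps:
G(r, o) = -3*r
u = -20 (u = -5*4 = -20)
f(s, S) = s*(6 + S + s) (f(s, S) = ((S + s) + 6)*s = (6 + S + s)*s = s*(6 + S + s))
G(-4, 0)*f(u, 19) = (-3*(-4))*(-20*(6 + 19 - 20)) = 12*(-20*5) = 12*(-100) = -1200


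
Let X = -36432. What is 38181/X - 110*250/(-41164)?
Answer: -4316687/11361264 ≈ -0.37995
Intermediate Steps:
38181/X - 110*250/(-41164) = 38181/(-36432) - 110*250/(-41164) = 38181*(-1/36432) - 27500*(-1/41164) = -1157/1104 + 6875/10291 = -4316687/11361264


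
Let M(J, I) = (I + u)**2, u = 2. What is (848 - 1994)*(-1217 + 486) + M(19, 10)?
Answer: 837870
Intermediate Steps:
M(J, I) = (2 + I)**2 (M(J, I) = (I + 2)**2 = (2 + I)**2)
(848 - 1994)*(-1217 + 486) + M(19, 10) = (848 - 1994)*(-1217 + 486) + (2 + 10)**2 = -1146*(-731) + 12**2 = 837726 + 144 = 837870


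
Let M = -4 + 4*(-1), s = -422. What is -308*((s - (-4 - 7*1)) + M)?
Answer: 129052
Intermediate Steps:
M = -8 (M = -4 - 4 = -8)
-308*((s - (-4 - 7*1)) + M) = -308*((-422 - (-4 - 7*1)) - 8) = -308*((-422 - (-4 - 7)) - 8) = -308*((-422 - 1*(-11)) - 8) = -308*((-422 + 11) - 8) = -308*(-411 - 8) = -308*(-419) = 129052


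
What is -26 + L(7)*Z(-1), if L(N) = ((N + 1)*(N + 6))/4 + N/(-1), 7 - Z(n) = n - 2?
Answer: 164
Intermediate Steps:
Z(n) = 9 - n (Z(n) = 7 - (n - 2) = 7 - (-2 + n) = 7 + (2 - n) = 9 - n)
L(N) = -N + (1 + N)*(6 + N)/4 (L(N) = ((1 + N)*(6 + N))*(¼) + N*(-1) = (1 + N)*(6 + N)/4 - N = -N + (1 + N)*(6 + N)/4)
-26 + L(7)*Z(-1) = -26 + (3/2 + (¼)*7² + (¾)*7)*(9 - 1*(-1)) = -26 + (3/2 + (¼)*49 + 21/4)*(9 + 1) = -26 + (3/2 + 49/4 + 21/4)*10 = -26 + 19*10 = -26 + 190 = 164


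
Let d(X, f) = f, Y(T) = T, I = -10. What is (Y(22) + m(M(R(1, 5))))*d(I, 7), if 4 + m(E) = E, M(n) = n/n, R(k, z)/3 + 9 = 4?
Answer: 133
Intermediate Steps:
R(k, z) = -15 (R(k, z) = -27 + 3*4 = -27 + 12 = -15)
M(n) = 1
m(E) = -4 + E
(Y(22) + m(M(R(1, 5))))*d(I, 7) = (22 + (-4 + 1))*7 = (22 - 3)*7 = 19*7 = 133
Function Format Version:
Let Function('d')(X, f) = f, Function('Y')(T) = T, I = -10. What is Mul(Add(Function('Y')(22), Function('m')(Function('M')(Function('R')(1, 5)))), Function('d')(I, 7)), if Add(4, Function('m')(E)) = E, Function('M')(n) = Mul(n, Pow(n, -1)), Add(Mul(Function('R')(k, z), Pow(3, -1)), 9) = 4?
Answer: 133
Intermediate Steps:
Function('R')(k, z) = -15 (Function('R')(k, z) = Add(-27, Mul(3, 4)) = Add(-27, 12) = -15)
Function('M')(n) = 1
Function('m')(E) = Add(-4, E)
Mul(Add(Function('Y')(22), Function('m')(Function('M')(Function('R')(1, 5)))), Function('d')(I, 7)) = Mul(Add(22, Add(-4, 1)), 7) = Mul(Add(22, -3), 7) = Mul(19, 7) = 133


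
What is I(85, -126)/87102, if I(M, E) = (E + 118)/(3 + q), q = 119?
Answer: -2/2656611 ≈ -7.5284e-7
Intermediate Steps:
I(M, E) = 59/61 + E/122 (I(M, E) = (E + 118)/(3 + 119) = (118 + E)/122 = (118 + E)*(1/122) = 59/61 + E/122)
I(85, -126)/87102 = (59/61 + (1/122)*(-126))/87102 = (59/61 - 63/61)*(1/87102) = -4/61*1/87102 = -2/2656611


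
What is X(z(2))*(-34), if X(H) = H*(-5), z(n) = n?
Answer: 340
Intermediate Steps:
X(H) = -5*H
X(z(2))*(-34) = -5*2*(-34) = -10*(-34) = 340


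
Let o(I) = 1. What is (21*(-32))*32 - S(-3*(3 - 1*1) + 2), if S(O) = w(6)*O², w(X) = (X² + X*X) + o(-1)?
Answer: -22672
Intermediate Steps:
w(X) = 1 + 2*X² (w(X) = (X² + X*X) + 1 = (X² + X²) + 1 = 2*X² + 1 = 1 + 2*X²)
S(O) = 73*O² (S(O) = (1 + 2*6²)*O² = (1 + 2*36)*O² = (1 + 72)*O² = 73*O²)
(21*(-32))*32 - S(-3*(3 - 1*1) + 2) = (21*(-32))*32 - 73*(-3*(3 - 1*1) + 2)² = -672*32 - 73*(-3*(3 - 1) + 2)² = -21504 - 73*(-3*2 + 2)² = -21504 - 73*(-6 + 2)² = -21504 - 73*(-4)² = -21504 - 73*16 = -21504 - 1*1168 = -21504 - 1168 = -22672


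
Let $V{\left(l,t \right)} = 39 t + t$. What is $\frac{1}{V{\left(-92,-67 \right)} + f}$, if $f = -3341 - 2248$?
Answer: $- \frac{1}{8269} \approx -0.00012093$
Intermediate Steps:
$V{\left(l,t \right)} = 40 t$
$f = -5589$
$\frac{1}{V{\left(-92,-67 \right)} + f} = \frac{1}{40 \left(-67\right) - 5589} = \frac{1}{-2680 - 5589} = \frac{1}{-8269} = - \frac{1}{8269}$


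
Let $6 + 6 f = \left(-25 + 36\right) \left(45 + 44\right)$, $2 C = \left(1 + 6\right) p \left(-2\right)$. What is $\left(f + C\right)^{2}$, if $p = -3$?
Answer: $\frac{1207801}{36} \approx 33550.0$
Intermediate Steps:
$C = 21$ ($C = \frac{\left(1 + 6\right) \left(-3\right) \left(-2\right)}{2} = \frac{7 \left(-3\right) \left(-2\right)}{2} = \frac{\left(-21\right) \left(-2\right)}{2} = \frac{1}{2} \cdot 42 = 21$)
$f = \frac{973}{6}$ ($f = -1 + \frac{\left(-25 + 36\right) \left(45 + 44\right)}{6} = -1 + \frac{11 \cdot 89}{6} = -1 + \frac{1}{6} \cdot 979 = -1 + \frac{979}{6} = \frac{973}{6} \approx 162.17$)
$\left(f + C\right)^{2} = \left(\frac{973}{6} + 21\right)^{2} = \left(\frac{1099}{6}\right)^{2} = \frac{1207801}{36}$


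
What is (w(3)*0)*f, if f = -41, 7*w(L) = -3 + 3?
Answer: 0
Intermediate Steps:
w(L) = 0 (w(L) = (-3 + 3)/7 = (1/7)*0 = 0)
(w(3)*0)*f = (0*0)*(-41) = 0*(-41) = 0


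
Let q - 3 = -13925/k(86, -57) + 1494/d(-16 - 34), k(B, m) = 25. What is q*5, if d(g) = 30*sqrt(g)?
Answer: -2770 - 249*I*sqrt(2)/10 ≈ -2770.0 - 35.214*I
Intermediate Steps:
q = -554 - 249*I*sqrt(2)/50 (q = 3 + (-13925/25 + 1494/((30*sqrt(-16 - 34)))) = 3 + (-13925*1/25 + 1494/((30*sqrt(-50)))) = 3 + (-557 + 1494/((30*(5*I*sqrt(2))))) = 3 + (-557 + 1494/((150*I*sqrt(2)))) = 3 + (-557 + 1494*(-I*sqrt(2)/300)) = 3 + (-557 - 249*I*sqrt(2)/50) = -554 - 249*I*sqrt(2)/50 ≈ -554.0 - 7.0428*I)
q*5 = (-554 - 249*I*sqrt(2)/50)*5 = -2770 - 249*I*sqrt(2)/10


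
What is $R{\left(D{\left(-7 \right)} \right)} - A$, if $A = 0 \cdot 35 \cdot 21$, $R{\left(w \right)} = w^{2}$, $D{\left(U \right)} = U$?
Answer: $49$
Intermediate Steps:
$A = 0$ ($A = 0 \cdot 21 = 0$)
$R{\left(D{\left(-7 \right)} \right)} - A = \left(-7\right)^{2} - 0 = 49 + 0 = 49$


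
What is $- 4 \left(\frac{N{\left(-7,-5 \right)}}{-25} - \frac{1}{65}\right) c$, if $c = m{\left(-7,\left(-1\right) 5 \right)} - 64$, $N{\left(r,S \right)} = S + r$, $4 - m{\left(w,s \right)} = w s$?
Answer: $\frac{11476}{65} \approx 176.55$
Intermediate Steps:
$m{\left(w,s \right)} = 4 - s w$ ($m{\left(w,s \right)} = 4 - w s = 4 - s w$)
$c = -95$ ($c = \left(4 - \left(-1\right) 5 \left(-7\right)\right) - 64 = \left(4 - \left(-5\right) \left(-7\right)\right) - 64 = \left(4 - 35\right) - 64 = -31 - 64 = -95$)
$- 4 \left(\frac{N{\left(-7,-5 \right)}}{-25} - \frac{1}{65}\right) c = - 4 \left(\frac{-5 - 7}{-25} - \frac{1}{65}\right) \left(-95\right) = - 4 \left(\left(-12\right) \left(- \frac{1}{25}\right) - \frac{1}{65}\right) \left(-95\right) = - 4 \left(\frac{12}{25} - \frac{1}{65}\right) \left(-95\right) = \left(-4\right) \frac{151}{325} \left(-95\right) = \left(- \frac{604}{325}\right) \left(-95\right) = \frac{11476}{65}$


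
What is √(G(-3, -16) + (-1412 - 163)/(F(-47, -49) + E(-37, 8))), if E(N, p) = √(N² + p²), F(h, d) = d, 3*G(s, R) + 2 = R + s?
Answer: √(1232 + 7*√1433)/√(49 - √1433) ≈ 11.590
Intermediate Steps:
G(s, R) = -⅔ + R/3 + s/3 (G(s, R) = -⅔ + (R + s)/3 = -⅔ + (R/3 + s/3) = -⅔ + R/3 + s/3)
√(G(-3, -16) + (-1412 - 163)/(F(-47, -49) + E(-37, 8))) = √((-⅔ + (⅓)*(-16) + (⅓)*(-3)) + (-1412 - 163)/(-49 + √((-37)² + 8²))) = √((-⅔ - 16/3 - 1) - 1575/(-49 + √(1369 + 64))) = √(-7 - 1575/(-49 + √1433))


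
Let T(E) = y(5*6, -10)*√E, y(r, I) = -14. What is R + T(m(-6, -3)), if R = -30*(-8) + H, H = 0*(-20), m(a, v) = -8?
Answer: 240 - 28*I*√2 ≈ 240.0 - 39.598*I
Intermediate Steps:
T(E) = -14*√E
H = 0
R = 240 (R = -30*(-8) + 0 = 240 + 0 = 240)
R + T(m(-6, -3)) = 240 - 28*I*√2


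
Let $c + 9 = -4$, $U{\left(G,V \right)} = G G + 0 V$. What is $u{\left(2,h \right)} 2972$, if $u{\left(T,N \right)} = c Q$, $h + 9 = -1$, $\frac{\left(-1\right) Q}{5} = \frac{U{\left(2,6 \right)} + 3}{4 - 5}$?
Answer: $-1352260$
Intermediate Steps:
$U{\left(G,V \right)} = G^{2}$ ($U{\left(G,V \right)} = G^{2} + 0 = G^{2}$)
$c = -13$ ($c = -9 - 4 = -13$)
$Q = 35$ ($Q = - 5 \frac{2^{2} + 3}{4 - 5} = - 5 \frac{4 + 3}{-1} = - 5 \cdot 7 \left(-1\right) = \left(-5\right) \left(-7\right) = 35$)
$h = -10$ ($h = -9 - 1 = -10$)
$u{\left(T,N \right)} = -455$ ($u{\left(T,N \right)} = \left(-13\right) 35 = -455$)
$u{\left(2,h \right)} 2972 = \left(-455\right) 2972 = -1352260$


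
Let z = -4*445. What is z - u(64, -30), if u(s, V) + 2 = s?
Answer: -1842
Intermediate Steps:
u(s, V) = -2 + s
z = -1780
z - u(64, -30) = -1780 - (-2 + 64) = -1780 - 1*62 = -1780 - 62 = -1842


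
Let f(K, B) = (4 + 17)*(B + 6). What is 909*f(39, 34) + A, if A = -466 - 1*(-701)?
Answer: 763795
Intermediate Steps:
f(K, B) = 126 + 21*B (f(K, B) = 21*(6 + B) = 126 + 21*B)
A = 235 (A = -466 + 701 = 235)
909*f(39, 34) + A = 909*(126 + 21*34) + 235 = 909*(126 + 714) + 235 = 909*840 + 235 = 763560 + 235 = 763795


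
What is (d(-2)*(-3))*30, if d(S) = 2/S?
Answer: 90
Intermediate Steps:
(d(-2)*(-3))*30 = ((2/(-2))*(-3))*30 = ((2*(-½))*(-3))*30 = -1*(-3)*30 = 3*30 = 90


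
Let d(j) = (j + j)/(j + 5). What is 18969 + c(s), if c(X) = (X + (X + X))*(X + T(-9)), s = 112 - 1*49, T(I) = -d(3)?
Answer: 122937/4 ≈ 30734.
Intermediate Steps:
d(j) = 2*j/(5 + j) (d(j) = (2*j)/(5 + j) = 2*j/(5 + j))
T(I) = -3/4 (T(I) = -2*3/(5 + 3) = -2*3/8 = -1*3/4 = -3/4)
s = 63 (s = 112 - 49 = 63)
c(X) = 3*X*(-3/4 + X) (c(X) = (X + (X + X))*(X - 3/4) = (X + 2*X)*(-3/4 + X) = (3*X)*(-3/4 + X) = 3*X*(-3/4 + X))
18969 + c(s) = 18969 + (3/4)*63*(-3 + 4*63) = 18969 + (3/4)*63*(-3 + 252) = 18969 + (3/4)*63*249 = 18969 + 47061/4 = 122937/4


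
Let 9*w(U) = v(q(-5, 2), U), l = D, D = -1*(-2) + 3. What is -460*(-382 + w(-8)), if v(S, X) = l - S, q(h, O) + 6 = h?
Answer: 1574120/9 ≈ 1.7490e+5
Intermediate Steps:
q(h, O) = -6 + h
D = 5 (D = 2 + 3 = 5)
l = 5
v(S, X) = 5 - S
w(U) = 16/9 (w(U) = (5 - (-6 - 5))/9 = (5 - 1*(-11))/9 = (5 + 11)/9 = (1/9)*16 = 16/9)
-460*(-382 + w(-8)) = -460*(-382 + 16/9) = -460*(-3422/9) = 1574120/9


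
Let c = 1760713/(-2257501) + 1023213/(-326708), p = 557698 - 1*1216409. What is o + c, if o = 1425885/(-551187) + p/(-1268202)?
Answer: -13173881455052571449593/2203227089360225662188 ≈ -5.9794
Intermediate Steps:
p = -658711 (p = 557698 - 1216409 = -658711)
c = -2885143393517/737543636708 (c = 1760713*(-1/2257501) + 1023213*(-1/326708) = -1760713/2257501 - 1023213/326708 = -2885143393517/737543636708 ≈ -3.9118)
o = -12352455289/5974499622 (o = 1425885/(-551187) - 658711/(-1268202) = 1425885*(-1/551187) - 658711*(-1/1268202) = -475295/183729 + 658711/1268202 = -12352455289/5974499622 ≈ -2.0675)
o + c = -12352455289/5974499622 - 2885143393517/737543636708 = -13173881455052571449593/2203227089360225662188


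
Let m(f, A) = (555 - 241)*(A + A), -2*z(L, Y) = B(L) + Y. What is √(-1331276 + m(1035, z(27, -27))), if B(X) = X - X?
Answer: I*√1322798 ≈ 1150.1*I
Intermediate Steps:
B(X) = 0
z(L, Y) = -Y/2 (z(L, Y) = -(0 + Y)/2 = -Y/2)
m(f, A) = 628*A (m(f, A) = 314*(2*A) = 628*A)
√(-1331276 + m(1035, z(27, -27))) = √(-1331276 + 628*(-½*(-27))) = √(-1331276 + 628*(27/2)) = √(-1331276 + 8478) = √(-1322798) = I*√1322798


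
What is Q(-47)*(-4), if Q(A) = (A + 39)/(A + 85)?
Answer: 16/19 ≈ 0.84210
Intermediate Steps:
Q(A) = (39 + A)/(85 + A)
Q(-47)*(-4) = ((39 - 47)/(85 - 47))*(-4) = (-8/38)*(-4) = ((1/38)*(-8))*(-4) = -4/19*(-4) = 16/19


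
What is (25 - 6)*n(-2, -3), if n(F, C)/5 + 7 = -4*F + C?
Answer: -190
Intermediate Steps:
n(F, C) = -35 - 20*F + 5*C (n(F, C) = -35 + 5*(-4*F + C) = -35 + 5*(C - 4*F) = -35 + (-20*F + 5*C) = -35 - 20*F + 5*C)
(25 - 6)*n(-2, -3) = (25 - 6)*(-35 - 20*(-2) + 5*(-3)) = 19*(-35 + 40 - 15) = 19*(-10) = -190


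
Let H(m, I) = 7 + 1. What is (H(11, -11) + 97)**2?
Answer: 11025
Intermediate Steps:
H(m, I) = 8
(H(11, -11) + 97)**2 = (8 + 97)**2 = 105**2 = 11025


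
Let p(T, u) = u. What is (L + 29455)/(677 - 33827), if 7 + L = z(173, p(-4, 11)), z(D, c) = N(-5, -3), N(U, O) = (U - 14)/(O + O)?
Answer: -176707/198900 ≈ -0.88842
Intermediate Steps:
N(U, O) = (-14 + U)/(2*O) (N(U, O) = (-14 + U)/((2*O)) = (-14 + U)*(1/(2*O)) = (-14 + U)/(2*O))
z(D, c) = 19/6 (z(D, c) = (½)*(-14 - 5)/(-3) = (½)*(-⅓)*(-19) = 19/6)
L = -23/6 (L = -7 + 19/6 = -23/6 ≈ -3.8333)
(L + 29455)/(677 - 33827) = (-23/6 + 29455)/(677 - 33827) = (176707/6)/(-33150) = (176707/6)*(-1/33150) = -176707/198900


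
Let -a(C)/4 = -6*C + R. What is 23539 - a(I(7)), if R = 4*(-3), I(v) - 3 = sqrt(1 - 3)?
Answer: 23419 - 24*I*sqrt(2) ≈ 23419.0 - 33.941*I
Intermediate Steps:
I(v) = 3 + I*sqrt(2) (I(v) = 3 + sqrt(1 - 3) = 3 + sqrt(-2) = 3 + I*sqrt(2))
R = -12
a(C) = 48 + 24*C (a(C) = -4*(-6*C - 12) = -4*(-12 - 6*C) = 48 + 24*C)
23539 - a(I(7)) = 23539 - (48 + 24*(3 + I*sqrt(2))) = 23539 - (48 + (72 + 24*I*sqrt(2))) = 23539 - (120 + 24*I*sqrt(2)) = 23539 + (-120 - 24*I*sqrt(2)) = 23419 - 24*I*sqrt(2)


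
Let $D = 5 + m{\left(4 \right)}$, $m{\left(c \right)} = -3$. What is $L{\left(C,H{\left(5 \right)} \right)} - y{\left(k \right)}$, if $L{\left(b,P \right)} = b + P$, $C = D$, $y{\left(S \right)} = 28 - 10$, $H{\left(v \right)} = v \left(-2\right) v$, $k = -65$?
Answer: $-66$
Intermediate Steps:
$D = 2$ ($D = 5 - 3 = 2$)
$H{\left(v \right)} = - 2 v^{2}$ ($H{\left(v \right)} = - 2 v v = - 2 v^{2}$)
$y{\left(S \right)} = 18$
$C = 2$
$L{\left(b,P \right)} = P + b$
$L{\left(C,H{\left(5 \right)} \right)} - y{\left(k \right)} = \left(- 2 \cdot 5^{2} + 2\right) - 18 = \left(\left(-2\right) 25 + 2\right) - 18 = \left(-50 + 2\right) - 18 = -48 - 18 = -66$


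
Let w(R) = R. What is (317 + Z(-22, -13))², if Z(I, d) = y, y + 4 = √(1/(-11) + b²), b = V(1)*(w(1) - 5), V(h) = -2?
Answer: (3443 + √7733)²/121 ≈ 1.0304e+5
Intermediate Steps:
b = 8 (b = -2*(1 - 5) = -2*(-4) = 8)
y = -4 + √7733/11 (y = -4 + √(1/(-11) + 8²) = -4 + √(-1/11 + 64) = -4 + √(703/11) = -4 + √7733/11 ≈ 3.9943)
Z(I, d) = -4 + √7733/11
(317 + Z(-22, -13))² = (317 + (-4 + √7733/11))² = (313 + √7733/11)²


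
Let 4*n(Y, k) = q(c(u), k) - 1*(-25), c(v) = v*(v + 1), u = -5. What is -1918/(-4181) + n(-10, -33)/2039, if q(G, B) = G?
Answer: 15831353/34100236 ≈ 0.46426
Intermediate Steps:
c(v) = v*(1 + v)
n(Y, k) = 45/4 (n(Y, k) = (-5*(1 - 5) - 1*(-25))/4 = (-5*(-4) + 25)/4 = (20 + 25)/4 = (¼)*45 = 45/4)
-1918/(-4181) + n(-10, -33)/2039 = -1918/(-4181) + (45/4)/2039 = -1918*(-1/4181) + (45/4)*(1/2039) = 1918/4181 + 45/8156 = 15831353/34100236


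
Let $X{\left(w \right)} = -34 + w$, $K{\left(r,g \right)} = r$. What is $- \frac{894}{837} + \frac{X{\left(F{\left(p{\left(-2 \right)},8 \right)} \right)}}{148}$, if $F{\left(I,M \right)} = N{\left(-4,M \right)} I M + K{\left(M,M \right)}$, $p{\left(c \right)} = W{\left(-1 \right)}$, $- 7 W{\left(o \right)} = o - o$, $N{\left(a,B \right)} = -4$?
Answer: $- \frac{25679}{20646} \approx -1.2438$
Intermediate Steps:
$W{\left(o \right)} = 0$ ($W{\left(o \right)} = - \frac{o - o}{7} = \left(- \frac{1}{7}\right) 0 = 0$)
$p{\left(c \right)} = 0$
$F{\left(I,M \right)} = M - 4 I M$ ($F{\left(I,M \right)} = - 4 I M + M = M - 4 I M$)
$- \frac{894}{837} + \frac{X{\left(F{\left(p{\left(-2 \right)},8 \right)} \right)}}{148} = - \frac{894}{837} + \frac{-34 + 8 \left(1 - 0\right)}{148} = \left(-894\right) \frac{1}{837} + \left(-34 + 8 \left(1 + 0\right)\right) \frac{1}{148} = - \frac{298}{279} + \left(-34 + 8 \cdot 1\right) \frac{1}{148} = - \frac{298}{279} + \left(-34 + 8\right) \frac{1}{148} = - \frac{298}{279} - \frac{13}{74} = - \frac{25679}{20646}$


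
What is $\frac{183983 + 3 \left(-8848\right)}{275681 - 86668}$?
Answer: $\frac{157439}{189013} \approx 0.83295$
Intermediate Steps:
$\frac{183983 + 3 \left(-8848\right)}{275681 - 86668} = \frac{183983 - 26544}{189013} = 157439 \cdot \frac{1}{189013} = \frac{157439}{189013}$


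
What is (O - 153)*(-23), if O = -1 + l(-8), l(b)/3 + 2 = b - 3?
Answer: 4439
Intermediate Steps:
l(b) = -15 + 3*b (l(b) = -6 + 3*(b - 3) = -6 + 3*(-3 + b) = -6 + (-9 + 3*b) = -15 + 3*b)
O = -40 (O = -1 + (-15 + 3*(-8)) = -1 + (-15 - 24) = -1 - 39 = -40)
(O - 153)*(-23) = (-40 - 153)*(-23) = -193*(-23) = 4439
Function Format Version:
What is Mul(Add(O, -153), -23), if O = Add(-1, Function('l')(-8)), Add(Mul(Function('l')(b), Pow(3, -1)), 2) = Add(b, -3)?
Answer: 4439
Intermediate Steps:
Function('l')(b) = Add(-15, Mul(3, b)) (Function('l')(b) = Add(-6, Mul(3, Add(b, -3))) = Add(-6, Mul(3, Add(-3, b))) = Add(-6, Add(-9, Mul(3, b))) = Add(-15, Mul(3, b)))
O = -40 (O = Add(-1, Add(-15, Mul(3, -8))) = Add(-1, Add(-15, -24)) = Add(-1, -39) = -40)
Mul(Add(O, -153), -23) = Mul(Add(-40, -153), -23) = Mul(-193, -23) = 4439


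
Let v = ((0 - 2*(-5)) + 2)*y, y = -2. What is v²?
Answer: 576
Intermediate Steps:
v = -24 (v = ((0 - 2*(-5)) + 2)*(-2) = ((0 + 10) + 2)*(-2) = (10 + 2)*(-2) = 12*(-2) = -24)
v² = (-24)² = 576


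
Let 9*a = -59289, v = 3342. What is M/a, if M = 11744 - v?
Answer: -25206/19763 ≈ -1.2754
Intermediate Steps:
a = -19763/3 (a = (⅑)*(-59289) = -19763/3 ≈ -6587.7)
M = 8402 (M = 11744 - 1*3342 = 11744 - 3342 = 8402)
M/a = 8402/(-19763/3) = 8402*(-3/19763) = -25206/19763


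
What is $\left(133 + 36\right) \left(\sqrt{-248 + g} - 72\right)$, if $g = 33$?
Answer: $-12168 + 169 i \sqrt{215} \approx -12168.0 + 2478.0 i$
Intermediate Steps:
$\left(133 + 36\right) \left(\sqrt{-248 + g} - 72\right) = \left(133 + 36\right) \left(\sqrt{-248 + 33} - 72\right) = 169 \left(\sqrt{-215} - 72\right) = 169 \left(i \sqrt{215} - 72\right) = 169 \left(-72 + i \sqrt{215}\right) = -12168 + 169 i \sqrt{215}$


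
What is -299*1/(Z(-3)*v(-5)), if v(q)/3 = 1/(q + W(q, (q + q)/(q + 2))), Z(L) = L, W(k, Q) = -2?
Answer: -2093/9 ≈ -232.56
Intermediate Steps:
v(q) = 3/(-2 + q) (v(q) = 3/(q - 2) = 3/(-2 + q))
-299*1/(Z(-3)*v(-5)) = -299/((3/(-2 - 5))*(-3)) = -299/((3/(-7))*(-3)) = -299/((3*(-1/7))*(-3)) = -299/((-3/7*(-3))) = -299/9/7 = -299*7/9 = -2093/9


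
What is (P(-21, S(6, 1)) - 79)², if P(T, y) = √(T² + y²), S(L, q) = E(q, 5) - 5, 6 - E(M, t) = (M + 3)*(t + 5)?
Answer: 8203 - 474*√218 ≈ 1204.5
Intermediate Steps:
E(M, t) = 6 - (3 + M)*(5 + t) (E(M, t) = 6 - (M + 3)*(t + 5) = 6 - (3 + M)*(5 + t))
S(L, q) = -29 - 10*q (S(L, q) = (-9 - 5*q - 3*5 - 1*q*5) - 5 = (-9 - 5*q - 15 - 5*q) - 5 = (-24 - 10*q) - 5 = -29 - 10*q)
(P(-21, S(6, 1)) - 79)² = (√((-21)² + (-29 - 10*1)²) - 79)² = (√(441 + (-29 - 10)²) - 79)² = (√(441 + (-39)²) - 79)² = (√(441 + 1521) - 79)² = (√1962 - 79)² = (3*√218 - 79)² = (-79 + 3*√218)²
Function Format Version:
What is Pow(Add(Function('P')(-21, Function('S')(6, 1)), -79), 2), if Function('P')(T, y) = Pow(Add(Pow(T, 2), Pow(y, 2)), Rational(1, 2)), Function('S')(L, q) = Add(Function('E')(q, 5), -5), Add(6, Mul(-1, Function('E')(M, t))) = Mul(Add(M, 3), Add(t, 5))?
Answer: Add(8203, Mul(-474, Pow(218, Rational(1, 2)))) ≈ 1204.5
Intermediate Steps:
Function('E')(M, t) = Add(6, Mul(-1, Add(3, M), Add(5, t))) (Function('E')(M, t) = Add(6, Mul(-1, Mul(Add(M, 3), Add(t, 5)))) = Add(6, Mul(-1, Mul(Add(3, M), Add(5, t)))) = Add(6, Mul(-1, Add(3, M), Add(5, t))))
Function('S')(L, q) = Add(-29, Mul(-10, q)) (Function('S')(L, q) = Add(Add(-9, Mul(-5, q), Mul(-3, 5), Mul(-1, q, 5)), -5) = Add(Add(-9, Mul(-5, q), -15, Mul(-5, q)), -5) = Add(Add(-24, Mul(-10, q)), -5) = Add(-29, Mul(-10, q)))
Pow(Add(Function('P')(-21, Function('S')(6, 1)), -79), 2) = Pow(Add(Pow(Add(Pow(-21, 2), Pow(Add(-29, Mul(-10, 1)), 2)), Rational(1, 2)), -79), 2) = Pow(Add(Pow(Add(441, Pow(Add(-29, -10), 2)), Rational(1, 2)), -79), 2) = Pow(Add(Pow(Add(441, Pow(-39, 2)), Rational(1, 2)), -79), 2) = Pow(Add(Pow(Add(441, 1521), Rational(1, 2)), -79), 2) = Pow(Add(Pow(1962, Rational(1, 2)), -79), 2) = Pow(Add(Mul(3, Pow(218, Rational(1, 2))), -79), 2) = Pow(Add(-79, Mul(3, Pow(218, Rational(1, 2)))), 2)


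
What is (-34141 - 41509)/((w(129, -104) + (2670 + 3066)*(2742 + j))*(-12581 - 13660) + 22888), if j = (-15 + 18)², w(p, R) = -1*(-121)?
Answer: 75650/414079204649 ≈ 1.8269e-7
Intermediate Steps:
w(p, R) = 121
j = 9 (j = 3² = 9)
(-34141 - 41509)/((w(129, -104) + (2670 + 3066)*(2742 + j))*(-12581 - 13660) + 22888) = (-34141 - 41509)/((121 + (2670 + 3066)*(2742 + 9))*(-12581 - 13660) + 22888) = -75650/((121 + 5736*2751)*(-26241) + 22888) = -75650/((121 + 15779736)*(-26241) + 22888) = -75650/(15779857*(-26241) + 22888) = -75650/(-414079227537 + 22888) = -75650/(-414079204649) = -75650*(-1/414079204649) = 75650/414079204649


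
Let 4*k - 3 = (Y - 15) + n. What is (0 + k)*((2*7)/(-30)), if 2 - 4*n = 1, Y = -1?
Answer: 119/80 ≈ 1.4875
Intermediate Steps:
n = ¼ (n = ½ - ¼*1 = ½ - ¼ = ¼ ≈ 0.25000)
k = -51/16 (k = ¾ + ((-1 - 15) + ¼)/4 = ¾ + (-16 + ¼)/4 = ¾ + (¼)*(-63/4) = ¾ - 63/16 = -51/16 ≈ -3.1875)
(0 + k)*((2*7)/(-30)) = (0 - 51/16)*((2*7)/(-30)) = -357*(-1)/(8*30) = -51/16*(-7/15) = 119/80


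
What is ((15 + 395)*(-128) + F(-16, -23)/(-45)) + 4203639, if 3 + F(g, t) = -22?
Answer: 37360436/9 ≈ 4.1512e+6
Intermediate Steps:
F(g, t) = -25 (F(g, t) = -3 - 22 = -25)
((15 + 395)*(-128) + F(-16, -23)/(-45)) + 4203639 = ((15 + 395)*(-128) - 25/(-45)) + 4203639 = (410*(-128) - 25*(-1/45)) + 4203639 = (-52480 + 5/9) + 4203639 = -472315/9 + 4203639 = 37360436/9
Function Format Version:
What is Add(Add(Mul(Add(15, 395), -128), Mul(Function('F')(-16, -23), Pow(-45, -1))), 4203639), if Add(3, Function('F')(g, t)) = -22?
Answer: Rational(37360436, 9) ≈ 4.1512e+6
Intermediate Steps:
Function('F')(g, t) = -25 (Function('F')(g, t) = Add(-3, -22) = -25)
Add(Add(Mul(Add(15, 395), -128), Mul(Function('F')(-16, -23), Pow(-45, -1))), 4203639) = Add(Add(Mul(Add(15, 395), -128), Mul(-25, Pow(-45, -1))), 4203639) = Add(Add(Mul(410, -128), Mul(-25, Rational(-1, 45))), 4203639) = Add(Add(-52480, Rational(5, 9)), 4203639) = Add(Rational(-472315, 9), 4203639) = Rational(37360436, 9)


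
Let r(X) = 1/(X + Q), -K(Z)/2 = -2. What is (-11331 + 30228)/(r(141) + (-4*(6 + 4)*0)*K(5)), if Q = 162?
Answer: 5725791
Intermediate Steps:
K(Z) = 4 (K(Z) = -2*(-2) = 4)
r(X) = 1/(162 + X) (r(X) = 1/(X + 162) = 1/(162 + X))
(-11331 + 30228)/(r(141) + (-4*(6 + 4)*0)*K(5)) = (-11331 + 30228)/(1/(162 + 141) - 4*(6 + 4)*0*4) = 18897/(1/303 - 40*0*4) = 18897/(1/303 - 4*0*4) = 18897/(1/303 + 0*4) = 18897/(1/303 + 0) = 18897/(1/303) = 18897*303 = 5725791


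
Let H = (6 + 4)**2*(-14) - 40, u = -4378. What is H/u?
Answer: 720/2189 ≈ 0.32892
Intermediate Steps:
H = -1440 (H = 10**2*(-14) - 40 = 100*(-14) - 40 = -1400 - 40 = -1440)
H/u = -1440/(-4378) = -1440*(-1/4378) = 720/2189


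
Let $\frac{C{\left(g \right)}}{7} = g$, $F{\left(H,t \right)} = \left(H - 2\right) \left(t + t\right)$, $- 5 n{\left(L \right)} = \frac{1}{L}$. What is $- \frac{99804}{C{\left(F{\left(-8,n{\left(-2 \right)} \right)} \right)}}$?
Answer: $\frac{49902}{7} \approx 7128.9$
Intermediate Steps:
$n{\left(L \right)} = - \frac{1}{5 L}$
$F{\left(H,t \right)} = 2 t \left(-2 + H\right)$ ($F{\left(H,t \right)} = \left(-2 + H\right) 2 t = 2 t \left(-2 + H\right)$)
$C{\left(g \right)} = 7 g$
$- \frac{99804}{C{\left(F{\left(-8,n{\left(-2 \right)} \right)} \right)}} = - \frac{99804}{7 \cdot 2 \left(- \frac{1}{5 \left(-2\right)}\right) \left(-2 - 8\right)} = - \frac{99804}{7 \cdot 2 \left(\left(- \frac{1}{5}\right) \left(- \frac{1}{2}\right)\right) \left(-10\right)} = - \frac{99804}{7 \cdot 2 \cdot \frac{1}{10} \left(-10\right)} = - \frac{99804}{7 \left(-2\right)} = - \frac{99804}{-14} = \left(-99804\right) \left(- \frac{1}{14}\right) = \frac{49902}{7}$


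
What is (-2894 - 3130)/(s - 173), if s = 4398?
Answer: -6024/4225 ≈ -1.4258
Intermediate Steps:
(-2894 - 3130)/(s - 173) = (-2894 - 3130)/(4398 - 173) = -6024/4225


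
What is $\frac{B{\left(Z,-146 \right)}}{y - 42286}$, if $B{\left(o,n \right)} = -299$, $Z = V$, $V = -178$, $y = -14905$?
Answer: $\frac{299}{57191} \approx 0.0052281$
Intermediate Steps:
$Z = -178$
$\frac{B{\left(Z,-146 \right)}}{y - 42286} = - \frac{299}{-14905 - 42286} = - \frac{299}{-57191} = \left(-299\right) \left(- \frac{1}{57191}\right) = \frac{299}{57191}$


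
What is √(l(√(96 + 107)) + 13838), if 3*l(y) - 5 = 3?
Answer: √124566/3 ≈ 117.65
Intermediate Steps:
l(y) = 8/3 (l(y) = 5/3 + (⅓)*3 = 5/3 + 1 = 8/3)
√(l(√(96 + 107)) + 13838) = √(8/3 + 13838) = √(41522/3) = √124566/3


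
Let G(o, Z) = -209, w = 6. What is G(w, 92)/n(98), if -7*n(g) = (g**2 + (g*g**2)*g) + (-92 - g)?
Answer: 1463/92246230 ≈ 1.5860e-5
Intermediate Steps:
n(g) = 92/7 - g**2/7 - g**4/7 + g/7 (n(g) = -((g**2 + (g*g**2)*g) + (-92 - g))/7 = -((g**2 + g**3*g) + (-92 - g))/7 = -((g**2 + g**4) + (-92 - g))/7 = -(-92 + g**2 + g**4 - g)/7 = 92/7 - g**2/7 - g**4/7 + g/7)
G(w, 92)/n(98) = -209/(92/7 - 1/7*98**2 - 1/7*98**4 + (1/7)*98) = -209/(92/7 - 1/7*9604 - 1/7*92236816 + 14) = -209/(92/7 - 1372 - 13176688 + 14) = -209/(-92246230/7) = -209*(-7/92246230) = 1463/92246230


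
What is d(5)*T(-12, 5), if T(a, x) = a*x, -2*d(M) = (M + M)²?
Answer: 3000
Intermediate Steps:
d(M) = -2*M² (d(M) = -(M + M)²/2 = -4*M²/2 = -2*M²)
d(5)*T(-12, 5) = (-2*5²)*(-12*5) = -2*25*(-60) = -50*(-60) = 3000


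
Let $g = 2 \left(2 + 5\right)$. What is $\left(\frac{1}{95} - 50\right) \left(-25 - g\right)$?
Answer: $\frac{185211}{95} \approx 1949.6$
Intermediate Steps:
$g = 14$ ($g = 2 \cdot 7 = 14$)
$\left(\frac{1}{95} - 50\right) \left(-25 - g\right) = \left(\frac{1}{95} - 50\right) \left(-25 - 14\right) = \left(- \frac{4749}{95}\right) \left(-39\right) = \frac{185211}{95}$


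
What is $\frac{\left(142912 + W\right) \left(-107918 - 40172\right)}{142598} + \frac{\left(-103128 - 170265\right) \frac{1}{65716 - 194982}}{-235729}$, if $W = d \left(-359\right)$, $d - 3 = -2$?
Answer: $- \frac{321639533060548000397}{2172604940623286} \approx -1.4804 \cdot 10^{5}$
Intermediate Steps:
$d = 1$ ($d = 3 - 2 = 1$)
$W = -359$ ($W = 1 \left(-359\right) = -359$)
$\frac{\left(142912 + W\right) \left(-107918 - 40172\right)}{142598} + \frac{\left(-103128 - 170265\right) \frac{1}{65716 - 194982}}{-235729} = \frac{\left(142912 - 359\right) \left(-107918 - 40172\right)}{142598} + \frac{\left(-103128 - 170265\right) \frac{1}{65716 - 194982}}{-235729} = 142553 \left(-148090\right) \frac{1}{142598} + - \frac{273393}{-129266} \left(- \frac{1}{235729}\right) = \left(-21110673770\right) \frac{1}{142598} + \left(-273393\right) \left(- \frac{1}{129266}\right) \left(- \frac{1}{235729}\right) = - \frac{10555336885}{71299} + \frac{273393}{129266} \left(- \frac{1}{235729}\right) = - \frac{10555336885}{71299} - \frac{273393}{30471744914} = - \frac{321639533060548000397}{2172604940623286}$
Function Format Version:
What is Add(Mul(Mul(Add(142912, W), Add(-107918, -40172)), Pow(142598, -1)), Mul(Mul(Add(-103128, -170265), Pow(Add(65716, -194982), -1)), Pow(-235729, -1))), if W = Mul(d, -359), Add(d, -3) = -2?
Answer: Rational(-321639533060548000397, 2172604940623286) ≈ -1.4804e+5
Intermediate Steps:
d = 1 (d = Add(3, -2) = 1)
W = -359 (W = Mul(1, -359) = -359)
Add(Mul(Mul(Add(142912, W), Add(-107918, -40172)), Pow(142598, -1)), Mul(Mul(Add(-103128, -170265), Pow(Add(65716, -194982), -1)), Pow(-235729, -1))) = Add(Mul(Mul(Add(142912, -359), Add(-107918, -40172)), Pow(142598, -1)), Mul(Mul(Add(-103128, -170265), Pow(Add(65716, -194982), -1)), Pow(-235729, -1))) = Add(Mul(Mul(142553, -148090), Rational(1, 142598)), Mul(Mul(-273393, Pow(-129266, -1)), Rational(-1, 235729))) = Add(Mul(-21110673770, Rational(1, 142598)), Mul(Mul(-273393, Rational(-1, 129266)), Rational(-1, 235729))) = Add(Rational(-10555336885, 71299), Mul(Rational(273393, 129266), Rational(-1, 235729))) = Add(Rational(-10555336885, 71299), Rational(-273393, 30471744914)) = Rational(-321639533060548000397, 2172604940623286)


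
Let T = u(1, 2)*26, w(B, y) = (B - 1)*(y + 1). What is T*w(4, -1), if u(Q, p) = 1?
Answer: 0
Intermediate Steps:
w(B, y) = (1 + y)*(-1 + B) (w(B, y) = (-1 + B)*(1 + y) = (1 + y)*(-1 + B))
T = 26 (T = 1*26 = 26)
T*w(4, -1) = 26*(-1 + 4 - 1*(-1) + 4*(-1)) = 26*(-1 + 4 + 1 - 4) = 26*0 = 0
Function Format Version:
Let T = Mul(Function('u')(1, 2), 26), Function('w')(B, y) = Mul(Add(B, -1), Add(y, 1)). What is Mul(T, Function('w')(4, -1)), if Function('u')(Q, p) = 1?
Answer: 0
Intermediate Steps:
Function('w')(B, y) = Mul(Add(1, y), Add(-1, B)) (Function('w')(B, y) = Mul(Add(-1, B), Add(1, y)) = Mul(Add(1, y), Add(-1, B)))
T = 26 (T = Mul(1, 26) = 26)
Mul(T, Function('w')(4, -1)) = Mul(26, Add(-1, 4, Mul(-1, -1), Mul(4, -1))) = Mul(26, Add(-1, 4, 1, -4)) = Mul(26, 0) = 0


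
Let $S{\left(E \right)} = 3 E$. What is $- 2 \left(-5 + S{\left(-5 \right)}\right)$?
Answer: $40$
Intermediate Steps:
$- 2 \left(-5 + S{\left(-5 \right)}\right) = - 2 \left(-5 + 3 \left(-5\right)\right) = - 2 \left(-5 - 15\right) = \left(-2\right) \left(-20\right) = 40$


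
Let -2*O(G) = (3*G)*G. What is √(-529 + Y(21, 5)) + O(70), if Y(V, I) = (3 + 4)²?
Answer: -7350 + 4*I*√30 ≈ -7350.0 + 21.909*I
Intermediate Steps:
Y(V, I) = 49 (Y(V, I) = 7² = 49)
O(G) = -3*G²/2 (O(G) = -3*G*G/2 = -3*G²/2)
√(-529 + Y(21, 5)) + O(70) = √(-529 + 49) - 3/2*70² = √(-480) - 3/2*4900 = 4*I*√30 - 7350 = -7350 + 4*I*√30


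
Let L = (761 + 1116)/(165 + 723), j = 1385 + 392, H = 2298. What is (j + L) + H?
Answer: 3620477/888 ≈ 4077.1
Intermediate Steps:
j = 1777
L = 1877/888 ≈ 2.1137
(j + L) + H = (1777 + 1877/888) + 2298 = 1579853/888 + 2298 = 3620477/888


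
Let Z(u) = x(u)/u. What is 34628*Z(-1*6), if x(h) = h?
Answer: 34628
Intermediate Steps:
Z(u) = 1 (Z(u) = u/u = 1)
34628*Z(-1*6) = 34628*1 = 34628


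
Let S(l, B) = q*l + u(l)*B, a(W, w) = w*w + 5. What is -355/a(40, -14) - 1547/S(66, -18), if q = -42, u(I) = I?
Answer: -364951/265320 ≈ -1.3755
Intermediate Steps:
a(W, w) = 5 + w² (a(W, w) = w² + 5 = 5 + w²)
S(l, B) = -42*l + B*l (S(l, B) = -42*l + l*B = -42*l + B*l)
-355/a(40, -14) - 1547/S(66, -18) = -355/(5 + (-14)²) - 1547*1/(66*(-42 - 18)) = -355/(5 + 196) - 1547/(66*(-60)) = -355/201 - 1547/(-3960) = -355*1/201 - 1547*(-1/3960) = -355/201 + 1547/3960 = -364951/265320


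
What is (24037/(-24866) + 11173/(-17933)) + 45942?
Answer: 20485838629937/445921978 ≈ 45940.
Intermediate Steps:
(24037/(-24866) + 11173/(-17933)) + 45942 = (24037*(-1/24866) + 11173*(-1/17933)) + 45942 = (-24037/24866 - 11173/17933) + 45942 = -708883339/445921978 + 45942 = 20485838629937/445921978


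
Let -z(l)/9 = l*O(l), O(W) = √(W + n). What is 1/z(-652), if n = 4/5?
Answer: -I*√4070/9553104 ≈ -6.6781e-6*I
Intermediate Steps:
n = ⅘ (n = 4*(⅕) = ⅘ ≈ 0.80000)
O(W) = √(⅘ + W) (O(W) = √(W + ⅘) = √(⅘ + W))
z(l) = -9*l*√(20 + 25*l)/5
1/z(-652) = 1/(-9/5*(-652)*√(20 + 25*(-652))) = 1/(-9/5*(-652)*√(20 - 16300)) = 1/(-9/5*(-652)*√(-16280)) = 1/(-9/5*(-652)*2*I*√4070) = 1/(11736*I*√4070/5) = -I*√4070/9553104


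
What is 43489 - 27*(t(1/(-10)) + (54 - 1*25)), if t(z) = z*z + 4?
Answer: 4259773/100 ≈ 42598.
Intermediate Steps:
t(z) = 4 + z² (t(z) = z² + 4 = 4 + z²)
43489 - 27*(t(1/(-10)) + (54 - 1*25)) = 43489 - 27*((4 + (1/(-10))²) + (54 - 1*25)) = 43489 - 27*((4 + (1*(-⅒))²) + (54 - 25)) = 43489 - 27*((4 + (-⅒)²) + 29) = 43489 - 27*((4 + 1/100) + 29) = 43489 - 27*(401/100 + 29) = 43489 - 27*3301/100 = 43489 - 89127/100 = 4259773/100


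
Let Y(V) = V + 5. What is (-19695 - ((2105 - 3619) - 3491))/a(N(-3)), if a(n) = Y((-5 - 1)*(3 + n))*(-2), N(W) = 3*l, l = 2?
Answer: -7345/49 ≈ -149.90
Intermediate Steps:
Y(V) = 5 + V
N(W) = 6 (N(W) = 3*2 = 6)
a(n) = 26 + 12*n (a(n) = (5 + (-5 - 1)*(3 + n))*(-2) = (5 - 6*(3 + n))*(-2) = (5 + (-18 - 6*n))*(-2) = (-13 - 6*n)*(-2) = 26 + 12*n)
(-19695 - ((2105 - 3619) - 3491))/a(N(-3)) = (-19695 - ((2105 - 3619) - 3491))/(26 + 12*6) = (-19695 - (-1514 - 3491))/(26 + 72) = (-19695 - 1*(-5005))/98 = (-19695 + 5005)*(1/98) = -14690*1/98 = -7345/49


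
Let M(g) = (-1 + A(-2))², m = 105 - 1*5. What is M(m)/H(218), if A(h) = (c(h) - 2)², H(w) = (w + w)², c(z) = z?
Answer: 225/190096 ≈ 0.0011836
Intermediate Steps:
H(w) = 4*w² (H(w) = (2*w)² = 4*w²)
A(h) = (-2 + h)² (A(h) = (h - 2)² = (-2 + h)²)
m = 100 (m = 105 - 5 = 100)
M(g) = 225 (M(g) = (-1 + (-2 - 2)²)² = (-1 + (-4)²)² = (-1 + 16)² = 15² = 225)
M(m)/H(218) = 225/((4*218²)) = 225/((4*47524)) = 225/190096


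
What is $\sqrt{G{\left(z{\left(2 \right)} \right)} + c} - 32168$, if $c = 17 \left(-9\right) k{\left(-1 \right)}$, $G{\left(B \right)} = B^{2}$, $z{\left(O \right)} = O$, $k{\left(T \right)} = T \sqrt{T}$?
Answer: $-32168 + \sqrt{4 + 153 i} \approx -32159.0 + 8.6329 i$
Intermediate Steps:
$k{\left(T \right)} = T^{\frac{3}{2}}$
$c = 153 i$ ($c = 17 \left(-9\right) \left(-1\right)^{\frac{3}{2}} = - 153 \left(- i\right) = 153 i \approx 153.0 i$)
$\sqrt{G{\left(z{\left(2 \right)} \right)} + c} - 32168 = \sqrt{2^{2} + 153 i} - 32168 = \sqrt{4 + 153 i} - 32168 = -32168 + \sqrt{4 + 153 i}$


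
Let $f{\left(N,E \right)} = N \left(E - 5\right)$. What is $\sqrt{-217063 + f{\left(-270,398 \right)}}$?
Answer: $i \sqrt{323173} \approx 568.48 i$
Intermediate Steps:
$f{\left(N,E \right)} = N \left(-5 + E\right)$
$\sqrt{-217063 + f{\left(-270,398 \right)}} = \sqrt{-217063 - 270 \left(-5 + 398\right)} = \sqrt{-217063 - 106110} = \sqrt{-323173} = i \sqrt{323173}$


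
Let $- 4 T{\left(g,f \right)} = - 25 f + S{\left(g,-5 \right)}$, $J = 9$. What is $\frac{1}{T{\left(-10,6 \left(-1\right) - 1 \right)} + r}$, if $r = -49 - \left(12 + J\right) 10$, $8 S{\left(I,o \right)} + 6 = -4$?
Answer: $- \frac{16}{4839} \approx -0.0033065$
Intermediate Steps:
$S{\left(I,o \right)} = - \frac{5}{4}$ ($S{\left(I,o \right)} = - \frac{3}{4} + \frac{1}{8} \left(-4\right) = - \frac{3}{4} - \frac{1}{2} = - \frac{5}{4}$)
$T{\left(g,f \right)} = \frac{5}{16} + \frac{25 f}{4}$ ($T{\left(g,f \right)} = - \frac{- 25 f - \frac{5}{4}}{4} = - \frac{- \frac{5}{4} - 25 f}{4} = \frac{5}{16} + \frac{25 f}{4}$)
$r = -259$ ($r = -49 - \left(12 + 9\right) 10 = -49 - 21 \cdot 10 = -49 - 210 = -259$)
$\frac{1}{T{\left(-10,6 \left(-1\right) - 1 \right)} + r} = \frac{1}{\left(\frac{5}{16} + \frac{25 \left(6 \left(-1\right) - 1\right)}{4}\right) - 259} = \frac{1}{\left(\frac{5}{16} + \frac{25 \left(-6 - 1\right)}{4}\right) - 259} = \frac{1}{\left(\frac{5}{16} + \frac{25}{4} \left(-7\right)\right) - 259} = \frac{1}{\left(\frac{5}{16} - \frac{175}{4}\right) - 259} = \frac{1}{- \frac{695}{16} - 259} = \frac{1}{- \frac{4839}{16}} = - \frac{16}{4839}$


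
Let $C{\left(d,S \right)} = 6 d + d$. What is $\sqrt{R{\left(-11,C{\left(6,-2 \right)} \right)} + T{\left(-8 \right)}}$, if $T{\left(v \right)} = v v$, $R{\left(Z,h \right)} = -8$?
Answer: $2 \sqrt{14} \approx 7.4833$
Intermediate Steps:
$C{\left(d,S \right)} = 7 d$
$T{\left(v \right)} = v^{2}$
$\sqrt{R{\left(-11,C{\left(6,-2 \right)} \right)} + T{\left(-8 \right)}} = \sqrt{-8 + \left(-8\right)^{2}} = \sqrt{-8 + 64} = \sqrt{56} = 2 \sqrt{14}$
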